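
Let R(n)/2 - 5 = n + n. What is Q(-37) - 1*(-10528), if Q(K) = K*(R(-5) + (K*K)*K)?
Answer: 1885059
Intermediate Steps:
R(n) = 10 + 4*n (R(n) = 10 + 2*(n + n) = 10 + 2*(2*n) = 10 + 4*n)
Q(K) = K*(-10 + K³) (Q(K) = K*((10 + 4*(-5)) + (K*K)*K) = K*((10 - 20) + K²*K) = K*(-10 + K³))
Q(-37) - 1*(-10528) = -37*(-10 + (-37)³) - 1*(-10528) = -37*(-10 - 50653) + 10528 = -37*(-50663) + 10528 = 1874531 + 10528 = 1885059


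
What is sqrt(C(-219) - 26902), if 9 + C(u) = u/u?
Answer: 3*I*sqrt(2990) ≈ 164.04*I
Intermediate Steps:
C(u) = -8 (C(u) = -9 + u/u = -9 + 1 = -8)
sqrt(C(-219) - 26902) = sqrt(-8 - 26902) = sqrt(-26910) = 3*I*sqrt(2990)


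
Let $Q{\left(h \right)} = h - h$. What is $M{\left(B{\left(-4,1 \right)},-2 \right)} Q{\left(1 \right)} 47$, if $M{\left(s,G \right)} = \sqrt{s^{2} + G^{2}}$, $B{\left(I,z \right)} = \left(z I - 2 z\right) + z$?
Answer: $0$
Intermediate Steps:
$Q{\left(h \right)} = 0$
$B{\left(I,z \right)} = - z + I z$ ($B{\left(I,z \right)} = \left(I z - 2 z\right) + z = \left(- 2 z + I z\right) + z = - z + I z$)
$M{\left(s,G \right)} = \sqrt{G^{2} + s^{2}}$
$M{\left(B{\left(-4,1 \right)},-2 \right)} Q{\left(1 \right)} 47 = \sqrt{\left(-2\right)^{2} + \left(1 \left(-1 - 4\right)\right)^{2}} \cdot 0 \cdot 47 = \sqrt{4 + \left(1 \left(-5\right)\right)^{2}} \cdot 0 \cdot 47 = \sqrt{4 + \left(-5\right)^{2}} \cdot 0 \cdot 47 = \sqrt{4 + 25} \cdot 0 \cdot 47 = \sqrt{29} \cdot 0 \cdot 47 = 0 \cdot 47 = 0$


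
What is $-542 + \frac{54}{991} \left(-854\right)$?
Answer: $- \frac{583238}{991} \approx -588.54$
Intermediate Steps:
$-542 + \frac{54}{991} \left(-854\right) = -542 - \frac{46116}{991} = - \frac{583238}{991}$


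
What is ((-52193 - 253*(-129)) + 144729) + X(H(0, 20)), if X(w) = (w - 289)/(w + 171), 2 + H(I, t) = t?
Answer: 23657426/189 ≈ 1.2517e+5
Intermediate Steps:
H(I, t) = -2 + t
X(w) = (-289 + w)/(171 + w)
((-52193 - 253*(-129)) + 144729) + X(H(0, 20)) = ((-52193 - 253*(-129)) + 144729) + (-289 + (-2 + 20))/(171 + (-2 + 20)) = ((-52193 + 32637) + 144729) + (-289 + 18)/(171 + 18) = (-19556 + 144729) - 271/189 = 125173 + (1/189)*(-271) = 125173 - 271/189 = 23657426/189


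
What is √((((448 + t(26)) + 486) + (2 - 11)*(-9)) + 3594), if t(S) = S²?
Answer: √5285 ≈ 72.698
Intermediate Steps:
√((((448 + t(26)) + 486) + (2 - 11)*(-9)) + 3594) = √((((448 + 26²) + 486) + (2 - 11)*(-9)) + 3594) = √((((448 + 676) + 486) - 9*(-9)) + 3594) = √(((1124 + 486) + 81) + 3594) = √((1610 + 81) + 3594) = √(1691 + 3594) = √5285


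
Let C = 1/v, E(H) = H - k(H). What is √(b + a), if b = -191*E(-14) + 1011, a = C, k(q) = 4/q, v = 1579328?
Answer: √6932959651778069/1381912 ≈ 60.253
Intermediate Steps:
E(H) = H - 4/H
C = 1/1579328 ≈ 6.3318e-7
a = 1/1579328 ≈ 6.3318e-7
b = 25413/7 (b = -191*(-14 - 4/(-14)) + 1011 = -191*(-14 - 4*(-1/14)) + 1011 = -191*(-14 + 2/7) + 1011 = -191*(-96/7) + 1011 = 18336/7 + 1011 = 25413/7 ≈ 3630.4)
√(b + a) = √(25413/7 + 1/1579328) = √(40135462471/11055296) = √6932959651778069/1381912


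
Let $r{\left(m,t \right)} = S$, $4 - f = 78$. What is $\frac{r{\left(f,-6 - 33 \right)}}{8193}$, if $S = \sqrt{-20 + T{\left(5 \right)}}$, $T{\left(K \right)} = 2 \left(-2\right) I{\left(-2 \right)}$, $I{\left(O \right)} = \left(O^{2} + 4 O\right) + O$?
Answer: $\frac{2}{8193} \approx 0.00024411$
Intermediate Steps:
$I{\left(O \right)} = O^{2} + 5 O$
$f = -74$ ($f = 4 - 78 = -74$)
$T{\left(K \right)} = 24$ ($T{\left(K \right)} = 2 \left(-2\right) \left(- 2 \left(5 - 2\right)\right) = - 4 \left(\left(-2\right) 3\right) = \left(-4\right) \left(-6\right) = 24$)
$S = 2$ ($S = \sqrt{-20 + 24} = \sqrt{4} = 2$)
$r{\left(m,t \right)} = 2$
$\frac{r{\left(f,-6 - 33 \right)}}{8193} = \frac{2}{8193}$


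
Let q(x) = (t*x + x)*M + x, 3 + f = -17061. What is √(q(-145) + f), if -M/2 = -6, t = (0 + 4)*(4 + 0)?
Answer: I*√46789 ≈ 216.31*I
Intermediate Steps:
f = -17064 (f = -3 - 17061 = -17064)
t = 16 (t = 4*4 = 16)
M = 12 (M = -2*(-6) = 12)
q(x) = 205*x (q(x) = (16*x + x)*12 + x = (17*x)*12 + x = 204*x + x = 205*x)
√(q(-145) + f) = √(205*(-145) - 17064) = √(-29725 - 17064) = √(-46789) = I*√46789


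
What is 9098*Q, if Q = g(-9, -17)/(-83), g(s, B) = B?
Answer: 154666/83 ≈ 1863.4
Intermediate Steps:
Q = 17/83 (Q = -17/(-83) = -17*(-1/83) = 17/83 ≈ 0.20482)
9098*Q = 9098*(17/83) = 154666/83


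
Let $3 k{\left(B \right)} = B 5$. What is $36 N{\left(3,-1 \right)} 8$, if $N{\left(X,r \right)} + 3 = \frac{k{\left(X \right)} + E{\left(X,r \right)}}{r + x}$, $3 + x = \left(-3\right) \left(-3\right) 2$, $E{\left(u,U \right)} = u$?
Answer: $- \frac{4896}{7} \approx -699.43$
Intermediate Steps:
$x = 15$ ($x = -3 + \left(-3\right) \left(-3\right) 2 = -3 + 9 \cdot 2 = -3 + 18 = 15$)
$k{\left(B \right)} = \frac{5 B}{3}$ ($k{\left(B \right)} = \frac{B 5}{3} = \frac{5 B}{3}$)
$N{\left(X,r \right)} = -3 + \frac{8 X}{3 \left(15 + r\right)}$ ($N{\left(X,r \right)} = -3 + \frac{\frac{5 X}{3} + X}{r + 15} = -3 + \frac{\frac{8}{3} X}{15 + r} = -3 + \frac{8 X}{3 \left(15 + r\right)}$)
$36 N{\left(3,-1 \right)} 8 = 36 \frac{-135 - -9 + 8 \cdot 3}{3 \left(15 - 1\right)} 8 = 36 \frac{-135 + 9 + 24}{3 \cdot 14} \cdot 8 = 36 \cdot \frac{1}{3} \cdot \frac{1}{14} \left(-102\right) 8 = 36 \left(- \frac{17}{7}\right) 8 = \left(- \frac{612}{7}\right) 8 = - \frac{4896}{7}$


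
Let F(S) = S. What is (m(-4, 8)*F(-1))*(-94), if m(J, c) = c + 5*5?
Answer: 3102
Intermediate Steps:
m(J, c) = 25 + c (m(J, c) = c + 25 = 25 + c)
(m(-4, 8)*F(-1))*(-94) = ((25 + 8)*(-1))*(-94) = (33*(-1))*(-94) = -33*(-94) = 3102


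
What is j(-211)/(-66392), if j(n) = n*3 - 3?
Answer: 159/16598 ≈ 0.0095795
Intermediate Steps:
j(n) = -3 + 3*n (j(n) = 3*n - 3 = -3 + 3*n)
j(-211)/(-66392) = (-3 + 3*(-211))/(-66392) = (-3 - 633)*(-1/66392) = -636*(-1/66392) = 159/16598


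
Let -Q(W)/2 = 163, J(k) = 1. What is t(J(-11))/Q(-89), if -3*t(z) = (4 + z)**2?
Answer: 25/978 ≈ 0.025562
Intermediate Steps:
Q(W) = -326 (Q(W) = -2*163 = -326)
t(z) = -(4 + z)**2/3
t(J(-11))/Q(-89) = -(4 + 1)**2/3/(-326) = -1/3*5**2*(-1/326) = -1/3*25*(-1/326) = -25/3*(-1/326) = 25/978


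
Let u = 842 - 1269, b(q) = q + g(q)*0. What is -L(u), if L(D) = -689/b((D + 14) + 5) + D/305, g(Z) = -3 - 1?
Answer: -589/2040 ≈ -0.28873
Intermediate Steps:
g(Z) = -4
b(q) = q (b(q) = q - 4*0 = q + 0 = q)
u = -427
L(D) = -689/(19 + D) + D/305 (L(D) = -689/((D + 14) + 5) + D/305 = -689/((14 + D) + 5) + D*(1/305) = -689/(19 + D) + D/305)
-L(u) = -(-210145 - 427*(19 - 427))/(305*(19 - 427)) = -(-210145 - 427*(-408))/(305*(-408)) = -(-1)*(-210145 + 174216)/(305*408) = -(-1)*(-35929)/(305*408) = -1*589/2040 = -589/2040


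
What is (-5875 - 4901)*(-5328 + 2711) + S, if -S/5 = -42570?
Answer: 28413642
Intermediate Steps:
S = 212850 (S = -5*(-42570) = 212850)
(-5875 - 4901)*(-5328 + 2711) + S = (-5875 - 4901)*(-5328 + 2711) + 212850 = -10776*(-2617) + 212850 = 28200792 + 212850 = 28413642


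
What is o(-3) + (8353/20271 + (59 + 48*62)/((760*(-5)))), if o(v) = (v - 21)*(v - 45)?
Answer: 17741709703/15405960 ≈ 1151.6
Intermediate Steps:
o(v) = (-45 + v)*(-21 + v) (o(v) = (-21 + v)*(-45 + v) = (-45 + v)*(-21 + v))
o(-3) + (8353/20271 + (59 + 48*62)/((760*(-5)))) = (945 + (-3)**2 - 66*(-3)) + (8353/20271 + (59 + 48*62)/((760*(-5)))) = (945 + 9 + 198) + (8353*(1/20271) + (59 + 2976)/(-3800)) = 1152 + (8353/20271 + 3035*(-1/3800)) = 1152 + (8353/20271 - 607/760) = 1152 - 5956217/15405960 = 17741709703/15405960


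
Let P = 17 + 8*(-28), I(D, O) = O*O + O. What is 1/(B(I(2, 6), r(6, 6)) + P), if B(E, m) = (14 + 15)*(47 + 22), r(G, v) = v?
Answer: 1/1794 ≈ 0.00055741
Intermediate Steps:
I(D, O) = O + O**2 (I(D, O) = O**2 + O = O + O**2)
B(E, m) = 2001 (B(E, m) = 29*69 = 2001)
P = -207 (P = 17 - 224 = -207)
1/(B(I(2, 6), r(6, 6)) + P) = 1/(2001 - 207) = 1/1794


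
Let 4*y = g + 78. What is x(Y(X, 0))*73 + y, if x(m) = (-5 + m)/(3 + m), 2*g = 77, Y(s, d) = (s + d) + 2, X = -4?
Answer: -3855/8 ≈ -481.88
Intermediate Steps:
Y(s, d) = 2 + d + s (Y(s, d) = (d + s) + 2 = 2 + d + s)
g = 77/2 (g = (½)*77 = 77/2 ≈ 38.500)
x(m) = (-5 + m)/(3 + m)
y = 233/8 (y = (77/2 + 78)/4 = (¼)*(233/2) = 233/8 ≈ 29.125)
x(Y(X, 0))*73 + y = ((-5 + (2 + 0 - 4))/(3 + (2 + 0 - 4)))*73 + 233/8 = ((-5 - 2)/(3 - 2))*73 + 233/8 = (-7/1)*73 + 233/8 = (1*(-7))*73 + 233/8 = -7*73 + 233/8 = -511 + 233/8 = -3855/8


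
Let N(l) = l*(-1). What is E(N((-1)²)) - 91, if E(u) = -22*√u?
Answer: -91 - 22*I ≈ -91.0 - 22.0*I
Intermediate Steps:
N(l) = -l
E(N((-1)²)) - 91 = -22*√(-1) - 91 = -22*I - 91 = -91 - 22*I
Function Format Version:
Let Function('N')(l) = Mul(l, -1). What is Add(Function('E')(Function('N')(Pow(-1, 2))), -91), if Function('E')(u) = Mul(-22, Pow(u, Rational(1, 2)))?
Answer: Add(-91, Mul(-22, I)) ≈ Add(-91.000, Mul(-22.000, I))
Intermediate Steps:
Function('N')(l) = Mul(-1, l)
Add(Function('E')(Function('N')(Pow(-1, 2))), -91) = Add(Mul(-22, Pow(Mul(-1, Pow(-1, 2)), Rational(1, 2))), -91) = Add(Mul(-22, Pow(Mul(-1, 1), Rational(1, 2))), -91) = Add(Mul(-22, Pow(-1, Rational(1, 2))), -91) = Add(Mul(-22, I), -91) = Add(-91, Mul(-22, I))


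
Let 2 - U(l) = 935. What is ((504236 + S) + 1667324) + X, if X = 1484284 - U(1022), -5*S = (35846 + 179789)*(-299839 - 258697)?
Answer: 24091638849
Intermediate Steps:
S = 24087982072 (S = -(35846 + 179789)*(-299839 - 258697)/5 = -43127*(-558536) = -1/5*(-120439910360) = 24087982072)
U(l) = -933 (U(l) = 2 - 1*935 = 2 - 935 = -933)
X = 1485217 (X = 1484284 - 1*(-933) = 1484284 + 933 = 1485217)
((504236 + S) + 1667324) + X = ((504236 + 24087982072) + 1667324) + 1485217 = (24088486308 + 1667324) + 1485217 = 24090153632 + 1485217 = 24091638849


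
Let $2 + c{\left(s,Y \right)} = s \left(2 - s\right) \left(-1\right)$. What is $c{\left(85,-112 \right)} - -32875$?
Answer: $39928$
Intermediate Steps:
$c{\left(s,Y \right)} = -2 - s \left(2 - s\right)$ ($c{\left(s,Y \right)} = -2 + s \left(2 - s\right) \left(-1\right) = -2 - s \left(2 - s\right)$)
$c{\left(85,-112 \right)} - -32875 = \left(-2 + 85^{2} - 170\right) - -32875 = \left(-2 + 7225 - 170\right) + 32875 = 7053 + 32875 = 39928$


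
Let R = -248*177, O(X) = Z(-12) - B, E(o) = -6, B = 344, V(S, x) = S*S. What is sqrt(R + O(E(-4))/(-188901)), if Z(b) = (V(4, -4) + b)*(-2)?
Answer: 2*I*sqrt(43510186211654)/62967 ≈ 209.51*I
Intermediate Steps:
V(S, x) = S**2
Z(b) = -32 - 2*b (Z(b) = (4**2 + b)*(-2) = (16 + b)*(-2) = -32 - 2*b)
O(X) = -352 (O(X) = (-32 - 2*(-12)) - 1*344 = (-32 + 24) - 344 = -8 - 344 = -352)
R = -43896
sqrt(R + O(E(-4))/(-188901)) = sqrt(-43896 - 352/(-188901)) = sqrt(-43896 - 352*(-1/188901)) = sqrt(-43896 + 352/188901) = sqrt(-8291997944/188901) = 2*I*sqrt(43510186211654)/62967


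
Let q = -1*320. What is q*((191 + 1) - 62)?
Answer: -41600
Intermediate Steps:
q = -320
q*((191 + 1) - 62) = -320*((191 + 1) - 62) = -320*(192 - 62) = -320*130 = -41600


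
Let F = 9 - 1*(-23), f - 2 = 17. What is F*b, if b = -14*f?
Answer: -8512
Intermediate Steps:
f = 19 (f = 2 + 17 = 19)
F = 32 (F = 9 + 23 = 32)
b = -266 (b = -14*19 = -266)
F*b = 32*(-266) = -8512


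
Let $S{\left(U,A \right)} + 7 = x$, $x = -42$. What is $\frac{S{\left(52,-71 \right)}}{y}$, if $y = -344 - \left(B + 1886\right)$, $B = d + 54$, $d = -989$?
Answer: $\frac{7}{185} \approx 0.037838$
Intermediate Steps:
$B = -935$ ($B = -989 + 54 = -935$)
$y = -1295$ ($y = -344 - \left(-935 + 1886\right) = -344 - 951 = -1295$)
$S{\left(U,A \right)} = -49$ ($S{\left(U,A \right)} = -7 - 42 = -49$)
$\frac{S{\left(52,-71 \right)}}{y} = - \frac{49}{-1295} = \left(-49\right) \left(- \frac{1}{1295}\right) = \frac{7}{185}$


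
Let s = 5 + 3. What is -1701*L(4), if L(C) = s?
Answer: -13608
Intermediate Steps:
s = 8
L(C) = 8
-1701*L(4) = -1701*8 = -13608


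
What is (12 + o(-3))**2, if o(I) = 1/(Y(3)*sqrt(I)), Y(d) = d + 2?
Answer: (180 - I*sqrt(3))**2/225 ≈ 143.99 - 2.7713*I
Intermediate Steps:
Y(d) = 2 + d
o(I) = 1/(5*sqrt(I)) (o(I) = 1/((2 + 3)*sqrt(I)) = 1/(5*sqrt(I)))
(12 + o(-3))**2 = (12 + 1/(5*sqrt(-3)))**2 = (12 + (-I*sqrt(3)/3)/5)**2 = (12 - I*sqrt(3)/15)**2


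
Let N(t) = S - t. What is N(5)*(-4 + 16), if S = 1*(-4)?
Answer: -108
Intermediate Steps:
S = -4
N(t) = -4 - t
N(5)*(-4 + 16) = (-4 - 1*5)*(-4 + 16) = (-4 - 5)*12 = -9*12 = -108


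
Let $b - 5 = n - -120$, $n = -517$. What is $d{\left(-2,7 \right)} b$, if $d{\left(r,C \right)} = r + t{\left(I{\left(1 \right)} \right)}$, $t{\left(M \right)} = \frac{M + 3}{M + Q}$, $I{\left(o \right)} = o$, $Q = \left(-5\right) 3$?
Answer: $896$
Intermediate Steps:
$Q = -15$
$t{\left(M \right)} = \frac{3 + M}{-15 + M}$ ($t{\left(M \right)} = \frac{M + 3}{M - 15} = \frac{3 + M}{-15 + M}$)
$d{\left(r,C \right)} = - \frac{2}{7} + r$ ($d{\left(r,C \right)} = r + \frac{3 + 1}{-15 + 1} = r + \frac{1}{-14} \cdot 4 = r - \frac{2}{7} = - \frac{2}{7} + r$)
$b = -392$ ($b = 5 - 397 = -392$)
$d{\left(-2,7 \right)} b = \left(- \frac{2}{7} - 2\right) \left(-392\right) = \left(- \frac{16}{7}\right) \left(-392\right) = 896$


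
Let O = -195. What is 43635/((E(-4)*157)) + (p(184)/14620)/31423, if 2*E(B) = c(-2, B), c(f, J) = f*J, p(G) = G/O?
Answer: 977247613119737/14064661419900 ≈ 69.482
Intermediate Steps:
p(G) = -G/195 (p(G) = G/(-195) = G*(-1/195) = -G/195)
c(f, J) = J*f
E(B) = -B (E(B) = (B*(-2))/2 = (-2*B)/2 = -B)
43635/((E(-4)*157)) + (p(184)/14620)/31423 = 43635/((-1*(-4)*157)) + (-1/195*184/14620)/31423 = 43635/((4*157)) - 184/195*1/14620*(1/31423) = 43635/628 - 46/712725*1/31423 = 43635*(1/628) - 46/22395957675 = 43635/628 - 46/22395957675 = 977247613119737/14064661419900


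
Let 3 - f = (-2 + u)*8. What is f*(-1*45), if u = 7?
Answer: 1665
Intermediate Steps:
f = -37 (f = 3 - (-2 + 7)*8 = 3 - 5*8 = 3 - 1*40 = 3 - 40 = -37)
f*(-1*45) = -(-37)*45 = -37*(-45) = 1665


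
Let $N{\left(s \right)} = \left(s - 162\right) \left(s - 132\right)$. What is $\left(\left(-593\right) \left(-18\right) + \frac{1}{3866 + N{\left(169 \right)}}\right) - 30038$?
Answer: $- \frac{79876499}{4125} \approx -19364.0$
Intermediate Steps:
$N{\left(s \right)} = \left(-162 + s\right) \left(-132 + s\right)$
$\left(\left(-593\right) \left(-18\right) + \frac{1}{3866 + N{\left(169 \right)}}\right) - 30038 = \left(\left(-593\right) \left(-18\right) + \frac{1}{3866 + \left(21384 + 169^{2} - 49686\right)}\right) - 30038 = \left(10674 + \frac{1}{3866 + \left(21384 + 28561 - 49686\right)}\right) - 30038 = \left(10674 + \frac{1}{3866 + 259}\right) - 30038 = \left(10674 + \frac{1}{4125}\right) - 30038 = \frac{44030251}{4125} - 30038 = - \frac{79876499}{4125}$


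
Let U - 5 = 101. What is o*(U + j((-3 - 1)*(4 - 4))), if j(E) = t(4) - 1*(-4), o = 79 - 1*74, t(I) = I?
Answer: 570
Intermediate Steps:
U = 106 (U = 5 + 101 = 106)
o = 5 (o = 79 - 74 = 5)
j(E) = 8 (j(E) = 4 - 1*(-4) = 4 + 4 = 8)
o*(U + j((-3 - 1)*(4 - 4))) = 5*(106 + 8) = 5*114 = 570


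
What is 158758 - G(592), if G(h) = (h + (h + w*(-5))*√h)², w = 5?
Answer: -190513194 - 2685312*√37 ≈ -2.0685e+8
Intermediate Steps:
G(h) = (h + √h*(-25 + h))² (G(h) = (h + (h + 5*(-5))*√h)² = (h + (h - 25)*√h)² = (h + (-25 + h)*√h)² = (h + √h*(-25 + h))²)
158758 - G(592) = 158758 - (592 + 592^(3/2) - 100*√37)² = 158758 - (592 + 2368*√37 - 100*√37)² = 158758 - (592 + 2268*√37)²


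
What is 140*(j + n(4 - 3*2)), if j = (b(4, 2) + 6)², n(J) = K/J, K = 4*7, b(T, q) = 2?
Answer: 7000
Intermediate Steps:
K = 28
n(J) = 28/J
j = 64 (j = (2 + 6)² = 8² = 64)
140*(j + n(4 - 3*2)) = 140*(64 + 28/(4 - 3*2)) = 140*(64 + 28/(4 - 6)) = 140*(64 + 28/(-2)) = 140*(64 + 28*(-½)) = 140*(64 - 14) = 140*50 = 7000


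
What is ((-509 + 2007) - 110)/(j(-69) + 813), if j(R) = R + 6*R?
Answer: 694/165 ≈ 4.2061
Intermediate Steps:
j(R) = 7*R
((-509 + 2007) - 110)/(j(-69) + 813) = ((-509 + 2007) - 110)/(7*(-69) + 813) = (1498 - 110)/(-483 + 813) = 1388/330 = 1388*(1/330) = 694/165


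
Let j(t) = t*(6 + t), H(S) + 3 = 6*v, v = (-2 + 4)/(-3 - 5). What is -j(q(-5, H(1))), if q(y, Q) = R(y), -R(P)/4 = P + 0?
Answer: -520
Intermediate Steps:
R(P) = -4*P (R(P) = -4*(P + 0) = -4*P)
v = -¼ (v = 2/(-8) = 2*(-⅛) = -¼ ≈ -0.25000)
H(S) = -9/2 (H(S) = -3 + 6*(-¼) = -3 - 3/2 = -9/2)
q(y, Q) = -4*y
-j(q(-5, H(1))) = -(-4*(-5))*(6 - 4*(-5)) = -20*(6 + 20) = -20*26 = -1*520 = -520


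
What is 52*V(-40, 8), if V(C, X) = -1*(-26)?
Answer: 1352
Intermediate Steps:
V(C, X) = 26
52*V(-40, 8) = 52*26 = 1352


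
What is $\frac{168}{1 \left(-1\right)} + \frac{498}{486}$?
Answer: $- \frac{13525}{81} \approx -166.98$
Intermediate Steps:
$\frac{168}{1 \left(-1\right)} + \frac{498}{486} = \frac{168}{-1} + 498 \cdot \frac{1}{486} = 168 \left(-1\right) + \frac{83}{81} = -168 + \frac{83}{81} = - \frac{13525}{81}$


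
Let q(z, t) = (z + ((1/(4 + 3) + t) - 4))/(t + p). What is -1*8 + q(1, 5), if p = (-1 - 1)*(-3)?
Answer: -601/77 ≈ -7.8052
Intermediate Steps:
p = 6 (p = -2*(-3) = 6)
q(z, t) = (-27/7 + t + z)/(6 + t) (q(z, t) = (z + ((1/(4 + 3) + t) - 4))/(t + 6) = (z + ((1/7 + t) - 4))/(6 + t) = (z + ((⅐ + t) - 4))/(6 + t) = (z + (-27/7 + t))/(6 + t) = (-27/7 + t + z)/(6 + t))
-1*8 + q(1, 5) = -1*8 + (-27/7 + 5 + 1)/(6 + 5) = -8 + (15/7)/11 = -8 + (1/11)*(15/7) = -8 + 15/77 = -601/77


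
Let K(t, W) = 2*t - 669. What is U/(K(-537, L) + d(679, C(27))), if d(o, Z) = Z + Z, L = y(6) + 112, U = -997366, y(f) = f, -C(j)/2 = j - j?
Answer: 997366/1743 ≈ 572.21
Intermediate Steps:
C(j) = 0 (C(j) = -2*(j - j) = -2*0 = 0)
L = 118 (L = 6 + 112 = 118)
K(t, W) = -669 + 2*t
d(o, Z) = 2*Z
U/(K(-537, L) + d(679, C(27))) = -997366/((-669 + 2*(-537)) + 2*0) = -997366/((-669 - 1074) + 0) = -997366/(-1743 + 0) = -997366/(-1743) = -997366*(-1/1743) = 997366/1743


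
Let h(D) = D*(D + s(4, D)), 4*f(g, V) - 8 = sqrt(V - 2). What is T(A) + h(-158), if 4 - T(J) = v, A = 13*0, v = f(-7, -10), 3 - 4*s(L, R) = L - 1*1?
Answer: 24966 - I*sqrt(3)/2 ≈ 24966.0 - 0.86602*I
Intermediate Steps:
f(g, V) = 2 + sqrt(-2 + V)/4 (f(g, V) = 2 + sqrt(V - 2)/4 = 2 + sqrt(-2 + V)/4)
s(L, R) = 1 - L/4 (s(L, R) = 3/4 - (L - 1*1)/4 = 3/4 - (L - 1)/4 = 3/4 - (-1 + L)/4 = 3/4 + (1/4 - L/4) = 1 - L/4)
v = 2 + I*sqrt(3)/2 (v = 2 + sqrt(-2 - 10)/4 = 2 + sqrt(-12)/4 = 2 + (2*I*sqrt(3))/4 = 2 + I*sqrt(3)/2 ≈ 2.0 + 0.86602*I)
A = 0
T(J) = 2 - I*sqrt(3)/2 (T(J) = 4 - (2 + I*sqrt(3)/2) = 4 + (-2 - I*sqrt(3)/2) = 2 - I*sqrt(3)/2)
h(D) = D**2 (h(D) = D*(D + (1 - 1/4*4)) = D*(D + (1 - 1)) = D*(D + 0) = D*D = D**2)
T(A) + h(-158) = (2 - I*sqrt(3)/2) + (-158)**2 = (2 - I*sqrt(3)/2) + 24964 = 24966 - I*sqrt(3)/2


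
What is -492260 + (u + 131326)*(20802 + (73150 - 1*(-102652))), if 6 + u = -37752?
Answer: 18395350812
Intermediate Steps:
u = -37758 (u = -6 - 37752 = -37758)
-492260 + (u + 131326)*(20802 + (73150 - 1*(-102652))) = -492260 + (-37758 + 131326)*(20802 + (73150 - 1*(-102652))) = -492260 + 93568*(20802 + (73150 + 102652)) = -492260 + 93568*(20802 + 175802) = -492260 + 93568*196604 = -492260 + 18395843072 = 18395350812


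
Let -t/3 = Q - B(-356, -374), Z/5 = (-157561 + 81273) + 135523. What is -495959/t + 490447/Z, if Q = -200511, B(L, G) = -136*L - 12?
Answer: 4874404182/4914826675 ≈ 0.99178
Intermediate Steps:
B(L, G) = -12 - 136*L
Z = 296175 (Z = 5*((-157561 + 81273) + 135523) = 5*(-76288 + 135523) = 5*59235 = 296175)
t = 746745 (t = -3*(-200511 - (-12 - 136*(-356))) = -3*(-200511 - (-12 + 48416)) = -3*(-200511 - 1*48404) = -3*(-200511 - 48404) = -3*(-248915) = 746745)
-495959/t + 490447/Z = -495959/746745 + 490447/296175 = 4874404182/4914826675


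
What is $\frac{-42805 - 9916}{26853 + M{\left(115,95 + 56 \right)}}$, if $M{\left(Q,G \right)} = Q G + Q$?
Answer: $- \frac{52721}{44333} \approx -1.1892$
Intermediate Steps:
$M{\left(Q,G \right)} = Q + G Q$ ($M{\left(Q,G \right)} = G Q + Q = Q + G Q$)
$\frac{-42805 - 9916}{26853 + M{\left(115,95 + 56 \right)}} = \frac{-42805 - 9916}{26853 + 115 \left(1 + \left(95 + 56\right)\right)} = - \frac{52721}{26853 + 115 \left(1 + 151\right)} = - \frac{52721}{26853 + 115 \cdot 152} = - \frac{52721}{26853 + 17480} = - \frac{52721}{44333}$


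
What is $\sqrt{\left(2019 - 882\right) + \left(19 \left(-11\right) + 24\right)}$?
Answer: $2 \sqrt{238} \approx 30.854$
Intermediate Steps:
$\sqrt{\left(2019 - 882\right) + \left(19 \left(-11\right) + 24\right)} = \sqrt{1137 + \left(-209 + 24\right)} = \sqrt{1137 - 185} = \sqrt{952} = 2 \sqrt{238}$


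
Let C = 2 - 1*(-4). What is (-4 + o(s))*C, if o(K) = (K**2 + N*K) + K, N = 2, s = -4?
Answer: 0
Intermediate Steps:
C = 6 (C = 2 + 4 = 6)
o(K) = K**2 + 3*K (o(K) = (K**2 + 2*K) + K = K**2 + 3*K)
(-4 + o(s))*C = (-4 - 4*(3 - 4))*6 = (-4 - 4*(-1))*6 = (-4 + 4)*6 = 0*6 = 0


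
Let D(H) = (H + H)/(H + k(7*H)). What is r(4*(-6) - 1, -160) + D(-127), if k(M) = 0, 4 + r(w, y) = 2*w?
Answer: -52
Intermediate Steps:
r(w, y) = -4 + 2*w
D(H) = 2 (D(H) = (H + H)/(H + 0) = (2*H)/H = 2)
r(4*(-6) - 1, -160) + D(-127) = (-4 + 2*(4*(-6) - 1)) + 2 = (-4 + 2*(-24 - 1)) + 2 = (-4 + 2*(-25)) + 2 = (-4 - 50) + 2 = -54 + 2 = -52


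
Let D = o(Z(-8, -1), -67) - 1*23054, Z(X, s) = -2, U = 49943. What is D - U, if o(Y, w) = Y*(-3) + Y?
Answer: -72993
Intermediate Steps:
o(Y, w) = -2*Y (o(Y, w) = -3*Y + Y = -2*Y)
D = -23050 (D = -2*(-2) - 1*23054 = 4 - 23054 = -23050)
D - U = -23050 - 1*49943 = -23050 - 49943 = -72993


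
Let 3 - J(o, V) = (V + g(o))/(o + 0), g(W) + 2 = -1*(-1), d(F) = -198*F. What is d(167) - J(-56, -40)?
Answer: -1851823/56 ≈ -33068.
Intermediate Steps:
g(W) = -1 (g(W) = -2 - 1*(-1) = -2 + 1 = -1)
J(o, V) = 3 - (-1 + V)/o (J(o, V) = 3 - (V - 1)/(o + 0) = 3 - (-1 + V)/o)
d(167) - J(-56, -40) = -198*167 - (1 - 1*(-40) + 3*(-56))/(-56) = -33066 - (-1)*(1 + 40 - 168)/56 = -33066 - (-1)*(-127)/56 = -33066 - 1*127/56 = -33066 - 127/56 = -1851823/56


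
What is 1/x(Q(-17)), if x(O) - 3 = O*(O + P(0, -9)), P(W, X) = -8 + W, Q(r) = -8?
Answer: 1/131 ≈ 0.0076336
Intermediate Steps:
x(O) = 3 + O*(-8 + O) (x(O) = 3 + O*(O + (-8 + 0)) = 3 + O*(O - 8) = 3 + O*(-8 + O))
1/x(Q(-17)) = 1/(3 + (-8)² - 8*(-8)) = 1/(3 + 64 + 64) = 1/131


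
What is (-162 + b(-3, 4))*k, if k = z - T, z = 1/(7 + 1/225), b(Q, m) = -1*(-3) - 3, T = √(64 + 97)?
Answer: -18225/788 + 162*√161 ≈ 2032.4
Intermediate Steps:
T = √161 ≈ 12.689
b(Q, m) = 0 (b(Q, m) = 3 - 3 = 0)
z = 225/1576 (z = 1/(7 + 1/225) = 1/(1576/225) = 225/1576 ≈ 0.14277)
k = 225/1576 - √161 ≈ -12.546
(-162 + b(-3, 4))*k = (-162 + 0)*(225/1576 - √161) = -162*(225/1576 - √161) = -18225/788 + 162*√161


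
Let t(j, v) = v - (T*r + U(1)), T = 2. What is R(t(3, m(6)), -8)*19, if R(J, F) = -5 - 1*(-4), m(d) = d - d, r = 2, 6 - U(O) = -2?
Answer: -19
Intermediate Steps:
U(O) = 8 (U(O) = 6 - 1*(-2) = 6 + 2 = 8)
m(d) = 0
t(j, v) = -12 + v (t(j, v) = v - (2*2 + 8) = v - (4 + 8) = v - 1*12 = v - 12 = -12 + v)
R(J, F) = -1 (R(J, F) = -5 + 4 = -1)
R(t(3, m(6)), -8)*19 = -1*19 = -19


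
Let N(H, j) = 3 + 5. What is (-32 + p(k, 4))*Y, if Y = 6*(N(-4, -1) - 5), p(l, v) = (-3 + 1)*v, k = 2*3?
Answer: -720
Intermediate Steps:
N(H, j) = 8
k = 6
p(l, v) = -2*v
Y = 18 (Y = 6*(8 - 5) = 6*3 = 18)
(-32 + p(k, 4))*Y = (-32 - 2*4)*18 = (-32 - 8)*18 = -40*18 = -720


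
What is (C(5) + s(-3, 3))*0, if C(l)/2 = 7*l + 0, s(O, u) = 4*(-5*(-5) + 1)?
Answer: 0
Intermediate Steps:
s(O, u) = 104 (s(O, u) = 4*(25 + 1) = 4*26 = 104)
C(l) = 14*l (C(l) = 2*(7*l + 0) = 2*(7*l) = 14*l)
(C(5) + s(-3, 3))*0 = (14*5 + 104)*0 = (70 + 104)*0 = 174*0 = 0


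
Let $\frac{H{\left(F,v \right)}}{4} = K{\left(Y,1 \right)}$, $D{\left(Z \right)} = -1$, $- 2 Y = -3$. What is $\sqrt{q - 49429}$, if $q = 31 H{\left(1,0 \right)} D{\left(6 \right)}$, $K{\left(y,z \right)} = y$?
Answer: $i \sqrt{49615} \approx 222.74 i$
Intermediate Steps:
$Y = \frac{3}{2}$ ($Y = \left(- \frac{1}{2}\right) \left(-3\right) = \frac{3}{2} \approx 1.5$)
$H{\left(F,v \right)} = 6$ ($H{\left(F,v \right)} = 4 \cdot \frac{3}{2} = 6$)
$q = -186$ ($q = 31 \cdot 6 \left(-1\right) = 186 \left(-1\right) = -186$)
$\sqrt{q - 49429} = \sqrt{-186 - 49429} = \sqrt{-49615} = i \sqrt{49615}$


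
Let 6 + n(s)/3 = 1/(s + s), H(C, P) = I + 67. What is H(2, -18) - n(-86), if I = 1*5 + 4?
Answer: 16171/172 ≈ 94.017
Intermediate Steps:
I = 9 (I = 5 + 4 = 9)
H(C, P) = 76 (H(C, P) = 9 + 67 = 76)
n(s) = -18 + 3/(2*s) (n(s) = -18 + 3/(s + s) = -18 + 3/((2*s)) = -18 + 3*(1/(2*s)) = -18 + 3/(2*s))
H(2, -18) - n(-86) = 76 - (-18 + (3/2)/(-86)) = 76 - (-18 + (3/2)*(-1/86)) = 76 - (-18 - 3/172) = 76 - 1*(-3099/172) = 76 + 3099/172 = 16171/172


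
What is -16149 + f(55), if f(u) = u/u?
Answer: -16148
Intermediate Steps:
f(u) = 1
-16149 + f(55) = -16149 + 1 = -16148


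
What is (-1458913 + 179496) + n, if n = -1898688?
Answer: -3178105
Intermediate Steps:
(-1458913 + 179496) + n = (-1458913 + 179496) - 1898688 = -1279417 - 1898688 = -3178105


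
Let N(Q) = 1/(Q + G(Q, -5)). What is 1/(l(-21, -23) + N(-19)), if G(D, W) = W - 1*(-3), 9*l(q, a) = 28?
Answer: 63/193 ≈ 0.32643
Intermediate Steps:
l(q, a) = 28/9 (l(q, a) = (⅑)*28 = 28/9)
G(D, W) = 3 + W (G(D, W) = W + 3 = 3 + W)
N(Q) = 1/(-2 + Q) (N(Q) = 1/(Q + (3 - 5)) = 1/(Q - 2) = 1/(-2 + Q))
1/(l(-21, -23) + N(-19)) = 1/(28/9 + 1/(-2 - 19)) = 1/(28/9 + 1/(-21)) = 1/(28/9 - 1/21) = 1/(193/63) = 63/193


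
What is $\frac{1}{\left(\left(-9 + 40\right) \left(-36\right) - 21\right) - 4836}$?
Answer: $- \frac{1}{5973} \approx -0.00016742$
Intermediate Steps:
$\frac{1}{\left(\left(-9 + 40\right) \left(-36\right) - 21\right) - 4836} = \frac{1}{\left(31 \left(-36\right) - 21\right) - 4836} = \frac{1}{\left(-1116 - 21\right) - 4836} = \frac{1}{-1137 - 4836} = \frac{1}{-5973} = - \frac{1}{5973}$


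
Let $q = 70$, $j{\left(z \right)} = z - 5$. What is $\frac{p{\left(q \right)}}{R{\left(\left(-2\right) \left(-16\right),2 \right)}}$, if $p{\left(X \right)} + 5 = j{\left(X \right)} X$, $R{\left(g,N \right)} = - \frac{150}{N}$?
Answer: $- \frac{303}{5} \approx -60.6$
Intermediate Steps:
$j{\left(z \right)} = -5 + z$
$p{\left(X \right)} = -5 + X \left(-5 + X\right)$ ($p{\left(X \right)} = -5 + \left(-5 + X\right) X = -5 + X \left(-5 + X\right)$)
$\frac{p{\left(q \right)}}{R{\left(\left(-2\right) \left(-16\right),2 \right)}} = \frac{-5 + 70 \left(-5 + 70\right)}{\left(-150\right) \frac{1}{2}} = \frac{-5 + 70 \cdot 65}{\left(-150\right) \frac{1}{2}} = \frac{-5 + 4550}{-75} = 4545 \left(- \frac{1}{75}\right) = - \frac{303}{5}$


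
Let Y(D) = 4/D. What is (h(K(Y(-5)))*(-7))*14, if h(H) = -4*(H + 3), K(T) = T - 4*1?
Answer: -3528/5 ≈ -705.60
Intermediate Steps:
K(T) = -4 + T (K(T) = T - 4 = -4 + T)
h(H) = -12 - 4*H (h(H) = -4*(3 + H) = -12 - 4*H)
(h(K(Y(-5)))*(-7))*14 = ((-12 - 4*(-4 + 4/(-5)))*(-7))*14 = ((-12 - 4*(-4 + 4*(-⅕)))*(-7))*14 = ((-12 - 4*(-4 - ⅘))*(-7))*14 = ((-12 - 4*(-24/5))*(-7))*14 = ((-12 + 96/5)*(-7))*14 = ((36/5)*(-7))*14 = -252/5*14 = -3528/5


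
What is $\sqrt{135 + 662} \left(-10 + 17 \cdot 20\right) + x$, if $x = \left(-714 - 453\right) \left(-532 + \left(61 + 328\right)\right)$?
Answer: $166881 + 330 \sqrt{797} \approx 1.762 \cdot 10^{5}$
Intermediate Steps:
$x = 166881$ ($x = - 1167 \left(-532 + 389\right) = \left(-1167\right) \left(-143\right) = 166881$)
$\sqrt{135 + 662} \left(-10 + 17 \cdot 20\right) + x = \sqrt{135 + 662} \left(-10 + 17 \cdot 20\right) + 166881 = \sqrt{797} \left(-10 + 340\right) + 166881 = \sqrt{797} \cdot 330 + 166881 = 330 \sqrt{797} + 166881 = 166881 + 330 \sqrt{797}$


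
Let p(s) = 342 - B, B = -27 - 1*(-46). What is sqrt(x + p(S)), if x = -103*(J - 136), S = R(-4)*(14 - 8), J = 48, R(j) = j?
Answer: 3*sqrt(1043) ≈ 96.886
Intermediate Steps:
B = 19 (B = -27 + 46 = 19)
S = -24 (S = -4*(14 - 8) = -4*6 = -24)
p(s) = 323 (p(s) = 342 - 1*19 = 342 - 19 = 323)
x = 9064 (x = -103*(48 - 136) = -103*(-88) = 9064)
sqrt(x + p(S)) = sqrt(9064 + 323) = sqrt(9387) = 3*sqrt(1043)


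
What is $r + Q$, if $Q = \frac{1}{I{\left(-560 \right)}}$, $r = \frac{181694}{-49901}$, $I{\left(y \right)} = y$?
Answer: $- \frac{101798541}{27944560} \approx -3.6429$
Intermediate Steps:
$r = - \frac{181694}{49901}$ ($r = 181694 \left(- \frac{1}{49901}\right) = - \frac{181694}{49901} \approx -3.6411$)
$Q = - \frac{1}{560}$ ($Q = \frac{1}{-560} = - \frac{1}{560} \approx -0.0017857$)
$r + Q = - \frac{181694}{49901} - \frac{1}{560} = - \frac{101798541}{27944560}$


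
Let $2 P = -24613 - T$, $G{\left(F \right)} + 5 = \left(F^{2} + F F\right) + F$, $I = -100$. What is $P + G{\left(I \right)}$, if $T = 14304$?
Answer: $\frac{873}{2} \approx 436.5$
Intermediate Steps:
$G{\left(F \right)} = -5 + F + 2 F^{2}$ ($G{\left(F \right)} = -5 + \left(\left(F^{2} + F F\right) + F\right) = -5 + \left(\left(F^{2} + F^{2}\right) + F\right) = -5 + \left(2 F^{2} + F\right) = -5 + \left(F + 2 F^{2}\right) = -5 + F + 2 F^{2}$)
$P = - \frac{38917}{2}$ ($P = \frac{-24613 - 14304}{2} = \frac{1}{2} \left(-38917\right) = - \frac{38917}{2} \approx -19459.0$)
$P + G{\left(I \right)} = - \frac{38917}{2} - \left(105 - 20000\right) = - \frac{38917}{2} - -19895 = - \frac{38917}{2} + 19895 = \frac{873}{2}$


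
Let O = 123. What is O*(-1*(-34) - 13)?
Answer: 2583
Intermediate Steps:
O*(-1*(-34) - 13) = 123*(-1*(-34) - 13) = 123*(34 - 13) = 123*21 = 2583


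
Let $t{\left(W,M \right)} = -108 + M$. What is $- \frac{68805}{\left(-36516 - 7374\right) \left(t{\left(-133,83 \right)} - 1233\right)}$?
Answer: $- \frac{417}{334628} \approx -0.0012462$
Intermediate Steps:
$- \frac{68805}{\left(-36516 - 7374\right) \left(t{\left(-133,83 \right)} - 1233\right)} = - \frac{68805}{\left(-36516 - 7374\right) \left(\left(-108 + 83\right) - 1233\right)} = - \frac{68805}{\left(-43890\right) \left(-25 - 1233\right)} = - \frac{68805}{\left(-43890\right) \left(-1258\right)} = - \frac{68805}{55213620} = \left(-68805\right) \frac{1}{55213620} = - \frac{417}{334628}$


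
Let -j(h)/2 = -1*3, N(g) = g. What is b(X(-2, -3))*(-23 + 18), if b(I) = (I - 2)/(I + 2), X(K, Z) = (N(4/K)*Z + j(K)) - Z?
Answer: -65/17 ≈ -3.8235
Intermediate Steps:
j(h) = 6 (j(h) = -(-2)*3 = -2*(-3) = 6)
X(K, Z) = 6 - Z + 4*Z/K (X(K, Z) = ((4/K)*Z + 6) - Z = (4*Z/K + 6) - Z = (6 + 4*Z/K) - Z = 6 - Z + 4*Z/K)
b(I) = (-2 + I)/(2 + I)
b(X(-2, -3))*(-23 + 18) = ((-2 + (6 - 1*(-3) + 4*(-3)/(-2)))/(2 + (6 - 1*(-3) + 4*(-3)/(-2))))*(-23 + 18) = ((-2 + (6 + 3 + 4*(-3)*(-½)))/(2 + (6 + 3 + 4*(-3)*(-½))))*(-5) = ((-2 + (6 + 3 + 6))/(2 + (6 + 3 + 6)))*(-5) = ((-2 + 15)/(2 + 15))*(-5) = (13/17)*(-5) = -65/17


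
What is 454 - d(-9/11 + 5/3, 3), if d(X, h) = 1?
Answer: 453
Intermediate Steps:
454 - d(-9/11 + 5/3, 3) = 454 - 1*1 = 454 - 1 = 453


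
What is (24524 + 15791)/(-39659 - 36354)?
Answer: -40315/76013 ≈ -0.53037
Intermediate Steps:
(24524 + 15791)/(-39659 - 36354) = 40315/(-76013) = 40315*(-1/76013) = -40315/76013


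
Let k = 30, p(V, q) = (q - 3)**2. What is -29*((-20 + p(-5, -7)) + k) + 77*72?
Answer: 2354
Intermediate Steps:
p(V, q) = (-3 + q)**2
-29*((-20 + p(-5, -7)) + k) + 77*72 = -29*((-20 + (-3 - 7)**2) + 30) + 77*72 = -29*((-20 + (-10)**2) + 30) + 5544 = -29*((-20 + 100) + 30) + 5544 = -29*(80 + 30) + 5544 = -29*110 + 5544 = -3190 + 5544 = 2354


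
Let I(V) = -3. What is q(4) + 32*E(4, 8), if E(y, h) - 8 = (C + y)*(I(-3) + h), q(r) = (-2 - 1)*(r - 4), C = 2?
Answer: 1216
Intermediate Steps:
q(r) = 12 - 3*r (q(r) = -3*(-4 + r) = 12 - 3*r)
E(y, h) = 8 + (-3 + h)*(2 + y) (E(y, h) = 8 + (2 + y)*(-3 + h) = 8 + (-3 + h)*(2 + y))
q(4) + 32*E(4, 8) = (12 - 3*4) + 32*(2 - 3*4 + 2*8 + 8*4) = (12 - 12) + 32*(2 - 12 + 16 + 32) = 0 + 32*38 = 0 + 1216 = 1216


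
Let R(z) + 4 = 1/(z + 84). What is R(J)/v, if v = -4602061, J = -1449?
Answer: 5461/6281813265 ≈ 8.6934e-7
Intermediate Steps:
R(z) = -4 + 1/(84 + z) (R(z) = -4 + 1/(z + 84) = -4 + 1/(84 + z))
R(J)/v = ((-335 - 4*(-1449))/(84 - 1449))/(-4602061) = ((-335 + 5796)/(-1365))*(-1/4602061) = -1/1365*5461*(-1/4602061) = -5461/1365*(-1/4602061) = 5461/6281813265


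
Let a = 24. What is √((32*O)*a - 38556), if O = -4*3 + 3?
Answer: 6*I*√1263 ≈ 213.23*I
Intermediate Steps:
O = -9 (O = -12 + 3 = -9)
√((32*O)*a - 38556) = √((32*(-9))*24 - 38556) = √(-288*24 - 38556) = √(-6912 - 38556) = √(-45468) = 6*I*√1263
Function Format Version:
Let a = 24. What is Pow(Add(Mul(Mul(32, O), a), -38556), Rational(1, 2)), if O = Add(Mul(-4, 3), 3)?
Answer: Mul(6, I, Pow(1263, Rational(1, 2))) ≈ Mul(213.23, I)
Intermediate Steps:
O = -9 (O = Add(-12, 3) = -9)
Pow(Add(Mul(Mul(32, O), a), -38556), Rational(1, 2)) = Pow(Add(Mul(Mul(32, -9), 24), -38556), Rational(1, 2)) = Pow(Add(Mul(-288, 24), -38556), Rational(1, 2)) = Pow(Add(-6912, -38556), Rational(1, 2)) = Pow(-45468, Rational(1, 2)) = Mul(6, I, Pow(1263, Rational(1, 2)))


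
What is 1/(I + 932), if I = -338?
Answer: 1/594 ≈ 0.0016835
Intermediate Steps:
1/(I + 932) = 1/(-338 + 932) = 1/594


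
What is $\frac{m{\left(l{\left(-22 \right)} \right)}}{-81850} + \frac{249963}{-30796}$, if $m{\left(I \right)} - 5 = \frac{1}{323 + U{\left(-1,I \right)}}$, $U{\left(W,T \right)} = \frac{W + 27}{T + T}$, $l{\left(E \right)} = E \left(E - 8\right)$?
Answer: $- \frac{87236979318853}{10747709795036} \approx -8.1168$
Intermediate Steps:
$l{\left(E \right)} = E \left(-8 + E\right)$
$U{\left(W,T \right)} = \frac{27 + W}{2 T}$
$m{\left(I \right)} = 5 + \frac{1}{323 + \frac{13}{I}}$ ($m{\left(I \right)} = 5 + \frac{1}{323 + \frac{27 - 1}{2 I}} = 5 + \frac{1}{323 + \frac{1}{2} \frac{1}{I} 26} = 5 + \frac{1}{323 + \frac{13}{I}}$)
$\frac{m{\left(l{\left(-22 \right)} \right)}}{-81850} + \frac{249963}{-30796} = \frac{\frac{1}{13 + 323 \left(- 22 \left(-8 - 22\right)\right)} \left(65 + 1616 \left(- 22 \left(-8 - 22\right)\right)\right)}{-81850} + \frac{249963}{-30796} = \frac{65 + 1616 \left(\left(-22\right) \left(-30\right)\right)}{13 + 323 \left(\left(-22\right) \left(-30\right)\right)} \left(- \frac{1}{81850}\right) + 249963 \left(- \frac{1}{30796}\right) = \frac{65 + 1616 \cdot 660}{13 + 323 \cdot 660} \left(- \frac{1}{81850}\right) - \frac{249963}{30796} = \frac{65 + 1066560}{13 + 213180} \left(- \frac{1}{81850}\right) - \frac{249963}{30796} = \frac{1}{213193} \cdot 1066625 \left(- \frac{1}{81850}\right) - \frac{249963}{30796} = \frac{1066625}{213193} \left(- \frac{1}{81850}\right) - \frac{249963}{30796} = - \frac{42665}{697993882} - \frac{249963}{30796} = - \frac{87236979318853}{10747709795036}$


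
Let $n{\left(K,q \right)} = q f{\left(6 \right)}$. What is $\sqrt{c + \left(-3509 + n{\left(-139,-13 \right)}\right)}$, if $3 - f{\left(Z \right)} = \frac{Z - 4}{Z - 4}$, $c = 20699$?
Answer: $2 \sqrt{4291} \approx 131.01$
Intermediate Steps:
$f{\left(Z \right)} = 2$ ($f{\left(Z \right)} = 3 - \frac{Z - 4}{Z - 4} = 3 - \frac{-4 + Z}{-4 + Z} = 3 - 1 = 2$)
$n{\left(K,q \right)} = 2 q$ ($n{\left(K,q \right)} = q 2 = 2 q$)
$\sqrt{c + \left(-3509 + n{\left(-139,-13 \right)}\right)} = \sqrt{20699 + \left(-3509 + 2 \left(-13\right)\right)} = \sqrt{20699 - 3535} = \sqrt{17164} = 2 \sqrt{4291}$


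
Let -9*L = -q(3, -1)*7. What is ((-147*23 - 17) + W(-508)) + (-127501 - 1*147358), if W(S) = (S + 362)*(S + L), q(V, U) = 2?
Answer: -1838845/9 ≈ -2.0432e+5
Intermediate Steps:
L = 14/9 (L = -(-1*2)*7/9 = -(-2)*7/9 = -⅑*(-14) = 14/9 ≈ 1.5556)
W(S) = (362 + S)*(14/9 + S) (W(S) = (S + 362)*(S + 14/9) = (362 + S)*(14/9 + S))
((-147*23 - 17) + W(-508)) + (-127501 - 1*147358) = ((-147*23 - 17) + (5068/9 + (-508)² + (3272/9)*(-508))) + (-127501 - 1*147358) = ((-3381 - 17) + (5068/9 + 258064 - 1662176/9)) + (-127501 - 147358) = (-3398 + 665468/9) - 274859 = 634886/9 - 274859 = -1838845/9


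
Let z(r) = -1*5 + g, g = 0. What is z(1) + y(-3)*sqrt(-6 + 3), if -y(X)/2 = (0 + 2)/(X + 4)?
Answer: -5 - 4*I*sqrt(3) ≈ -5.0 - 6.9282*I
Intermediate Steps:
z(r) = -5 (z(r) = -1*5 + 0 = -5 + 0 = -5)
y(X) = -4/(4 + X) (y(X) = -2*(0 + 2)/(X + 4) = -4/(4 + X))
z(1) + y(-3)*sqrt(-6 + 3) = -5 + (-4/(4 - 3))*sqrt(-6 + 3) = -5 + (-4/1)*sqrt(-3) = -5 + (-4*1)*(I*sqrt(3)) = -5 - 4*I*sqrt(3)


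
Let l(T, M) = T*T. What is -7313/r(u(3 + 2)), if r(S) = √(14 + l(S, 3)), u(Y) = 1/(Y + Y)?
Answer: -73130*√1401/1401 ≈ -1953.8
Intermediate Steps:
u(Y) = 1/(2*Y)
l(T, M) = T²
r(S) = √(14 + S²)
-7313/r(u(3 + 2)) = -7313/√(14 + (1/(2*(3 + 2)))²) = -7313/√(14 + ((½)/5)²) = -7313/√(14 + ((½)*(⅕))²) = -7313/√(14 + (⅒)²) = -7313/√(14 + 1/100) = -7313*10*√1401/1401 = -73130*√1401/1401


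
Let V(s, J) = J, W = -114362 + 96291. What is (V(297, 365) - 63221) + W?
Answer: -80927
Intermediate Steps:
W = -18071
(V(297, 365) - 63221) + W = (365 - 63221) - 18071 = -62856 - 18071 = -80927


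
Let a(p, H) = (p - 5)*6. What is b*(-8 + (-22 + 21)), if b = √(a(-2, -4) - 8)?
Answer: -45*I*√2 ≈ -63.64*I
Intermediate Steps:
a(p, H) = -30 + 6*p (a(p, H) = (-5 + p)*6 = -30 + 6*p)
b = 5*I*√2 (b = √((-30 + 6*(-2)) - 8) = √((-30 - 12) - 8) = √(-42 - 8) = √(-50) = 5*I*√2 ≈ 7.0711*I)
b*(-8 + (-22 + 21)) = (5*I*√2)*(-8 + (-22 + 21)) = (5*I*√2)*(-8 - 1) = (5*I*√2)*(-9) = -45*I*√2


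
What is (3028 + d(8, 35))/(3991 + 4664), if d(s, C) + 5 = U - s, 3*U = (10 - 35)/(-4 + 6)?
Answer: 3613/10386 ≈ 0.34787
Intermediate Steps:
U = -25/6 (U = ((10 - 35)/(-4 + 6))/3 = (-25/2)/3 = (-25*½)/3 = (⅓)*(-25/2) = -25/6 ≈ -4.1667)
d(s, C) = -55/6 - s (d(s, C) = -5 + (-25/6 - s) = -55/6 - s)
(3028 + d(8, 35))/(3991 + 4664) = (3028 + (-55/6 - 1*8))/(3991 + 4664) = (3028 + (-55/6 - 8))/8655 = (3028 - 103/6)*(1/8655) = (18065/6)*(1/8655) = 3613/10386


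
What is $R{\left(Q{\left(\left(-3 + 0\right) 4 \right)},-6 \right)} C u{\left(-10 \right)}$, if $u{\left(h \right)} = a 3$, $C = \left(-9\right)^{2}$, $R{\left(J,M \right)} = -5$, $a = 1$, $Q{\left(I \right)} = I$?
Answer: $-1215$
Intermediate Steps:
$C = 81$
$u{\left(h \right)} = 3$ ($u{\left(h \right)} = 1 \cdot 3 = 3$)
$R{\left(Q{\left(\left(-3 + 0\right) 4 \right)},-6 \right)} C u{\left(-10 \right)} = \left(-5\right) 81 \cdot 3 = \left(-405\right) 3 = -1215$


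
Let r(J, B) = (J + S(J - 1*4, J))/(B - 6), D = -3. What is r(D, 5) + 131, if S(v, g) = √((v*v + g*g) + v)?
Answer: 134 - √51 ≈ 126.86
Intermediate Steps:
S(v, g) = √(v + g² + v²) (S(v, g) = √((v² + g²) + v) = √((g² + v²) + v) = √(v + g² + v²))
r(J, B) = (J + √(-4 + J + J² + (-4 + J)²))/(-6 + B) (r(J, B) = (J + √((J - 1*4) + J² + (J - 1*4)²))/(B - 6) = (J + √((J - 4) + J² + (J - 4)²))/(-6 + B) = (J + √((-4 + J) + J² + (-4 + J)²))/(-6 + B) = (J + √(-4 + J + J² + (-4 + J)²))/(-6 + B))
r(D, 5) + 131 = (-3 + √(12 - 7*(-3) + 2*(-3)²))/(-6 + 5) + 131 = (-3 + √(12 + 21 + 2*9))/(-1) + 131 = -(-3 + √(12 + 21 + 18)) + 131 = -(-3 + √51) + 131 = (3 - √51) + 131 = 134 - √51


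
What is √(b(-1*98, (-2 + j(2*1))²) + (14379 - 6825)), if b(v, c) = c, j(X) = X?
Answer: √7554 ≈ 86.914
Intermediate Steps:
√(b(-1*98, (-2 + j(2*1))²) + (14379 - 6825)) = √((-2 + 2*1)² + (14379 - 6825)) = √((-2 + 2)² + 7554) = √(0² + 7554) = √(0 + 7554) = √7554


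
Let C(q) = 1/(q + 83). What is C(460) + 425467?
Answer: 231028582/543 ≈ 4.2547e+5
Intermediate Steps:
C(q) = 1/(83 + q)
C(460) + 425467 = 1/(83 + 460) + 425467 = 1/543 + 425467 = 231028582/543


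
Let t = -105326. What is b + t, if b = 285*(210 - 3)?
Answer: -46331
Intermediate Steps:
b = 58995 (b = 285*207 = 58995)
b + t = 58995 - 105326 = -46331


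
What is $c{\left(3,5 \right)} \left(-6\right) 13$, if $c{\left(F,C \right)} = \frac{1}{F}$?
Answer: $-26$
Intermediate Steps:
$c{\left(3,5 \right)} \left(-6\right) 13 = \frac{1}{3} \left(-6\right) 13 = \left(-2\right) 13 = -26$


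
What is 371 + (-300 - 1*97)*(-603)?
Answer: 239762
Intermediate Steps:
371 + (-300 - 1*97)*(-603) = 371 + (-300 - 97)*(-603) = 371 - 397*(-603) = 371 + 239391 = 239762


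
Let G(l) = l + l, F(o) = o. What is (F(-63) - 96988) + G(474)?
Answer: -96103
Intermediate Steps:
G(l) = 2*l
(F(-63) - 96988) + G(474) = (-63 - 96988) + 2*474 = -97051 + 948 = -96103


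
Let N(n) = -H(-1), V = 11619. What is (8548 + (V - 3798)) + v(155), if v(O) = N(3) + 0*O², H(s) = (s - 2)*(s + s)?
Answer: 16363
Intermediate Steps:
H(s) = 2*s*(-2 + s) (H(s) = (-2 + s)*(2*s) = 2*s*(-2 + s))
N(n) = -6 (N(n) = -2*(-1)*(-2 - 1) = -2*(-1)*(-3) = -1*6 = -6)
v(O) = -6 (v(O) = -6 + 0*O² = -6 + 0 = -6)
(8548 + (V - 3798)) + v(155) = (8548 + (11619 - 3798)) - 6 = (8548 + 7821) - 6 = 16369 - 6 = 16363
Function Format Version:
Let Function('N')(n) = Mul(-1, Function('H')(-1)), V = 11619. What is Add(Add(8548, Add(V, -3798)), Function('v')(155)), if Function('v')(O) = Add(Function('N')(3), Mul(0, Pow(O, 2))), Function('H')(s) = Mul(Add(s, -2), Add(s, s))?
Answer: 16363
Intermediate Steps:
Function('H')(s) = Mul(2, s, Add(-2, s)) (Function('H')(s) = Mul(Add(-2, s), Mul(2, s)) = Mul(2, s, Add(-2, s)))
Function('N')(n) = -6 (Function('N')(n) = Mul(-1, Mul(2, -1, Add(-2, -1))) = Mul(-1, Mul(2, -1, -3)) = Mul(-1, 6) = -6)
Function('v')(O) = -6 (Function('v')(O) = Add(-6, Mul(0, Pow(O, 2))) = Add(-6, 0) = -6)
Add(Add(8548, Add(V, -3798)), Function('v')(155)) = Add(Add(8548, Add(11619, -3798)), -6) = Add(Add(8548, 7821), -6) = Add(16369, -6) = 16363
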